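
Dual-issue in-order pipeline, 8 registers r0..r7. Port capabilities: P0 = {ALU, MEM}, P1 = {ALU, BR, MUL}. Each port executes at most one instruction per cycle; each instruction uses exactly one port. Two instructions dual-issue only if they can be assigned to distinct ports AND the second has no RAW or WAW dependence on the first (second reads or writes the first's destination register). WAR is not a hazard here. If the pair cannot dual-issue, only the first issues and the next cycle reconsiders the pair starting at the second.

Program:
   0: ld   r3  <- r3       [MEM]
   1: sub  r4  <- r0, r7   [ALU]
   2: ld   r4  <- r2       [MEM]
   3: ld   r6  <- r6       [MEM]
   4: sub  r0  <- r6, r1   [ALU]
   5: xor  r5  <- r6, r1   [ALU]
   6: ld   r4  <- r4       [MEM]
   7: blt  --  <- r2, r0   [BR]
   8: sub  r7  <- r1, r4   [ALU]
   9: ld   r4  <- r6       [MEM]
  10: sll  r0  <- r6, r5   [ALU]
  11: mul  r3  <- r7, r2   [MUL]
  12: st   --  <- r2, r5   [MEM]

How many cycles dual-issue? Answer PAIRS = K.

0. ld.MEM+sub.ALU @i0&i1  | 2-wide
1. ld.MEM @i2  | no-port MEM/MEM
2. ld.MEM @i3  | RAW r6
3. sub.ALU+xor.ALU @i4&i5  | 2-wide
4. ld.MEM+blt.BR @i6&i7  | 2-wide
5. sub.ALU+ld.MEM @i8&i9  | 2-wide
6. sll.ALU+mul.MUL @i10&i11  | 2-wide
7. st.MEM @i12  | tail

PAIRS = 5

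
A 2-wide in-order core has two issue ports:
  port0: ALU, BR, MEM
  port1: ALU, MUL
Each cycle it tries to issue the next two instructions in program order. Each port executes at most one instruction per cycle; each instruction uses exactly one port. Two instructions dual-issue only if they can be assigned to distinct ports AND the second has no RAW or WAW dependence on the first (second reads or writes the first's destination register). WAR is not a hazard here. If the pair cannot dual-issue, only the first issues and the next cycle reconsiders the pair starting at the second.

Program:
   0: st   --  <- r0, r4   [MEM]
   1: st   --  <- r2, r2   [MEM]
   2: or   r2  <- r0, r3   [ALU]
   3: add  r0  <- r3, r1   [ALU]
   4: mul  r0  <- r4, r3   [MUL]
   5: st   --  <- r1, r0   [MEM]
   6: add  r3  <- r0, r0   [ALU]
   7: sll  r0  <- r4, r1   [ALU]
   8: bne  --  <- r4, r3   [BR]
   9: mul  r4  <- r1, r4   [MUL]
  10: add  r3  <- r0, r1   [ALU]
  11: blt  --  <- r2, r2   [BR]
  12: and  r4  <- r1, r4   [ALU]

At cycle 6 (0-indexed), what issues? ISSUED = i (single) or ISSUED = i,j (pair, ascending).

0. st @i0  | no-port MEM/MEM
1. st or @i1,i2  | pair
2. add @i3  | WAW r0
3. mul @i4  | RAW r0
4. st add @i5,i6  | pair
5. sll bne @i7,i8  | pair
6. mul add @i9,i10  | pair
7. blt and @i11,i12  | pair

ISSUED = 9,10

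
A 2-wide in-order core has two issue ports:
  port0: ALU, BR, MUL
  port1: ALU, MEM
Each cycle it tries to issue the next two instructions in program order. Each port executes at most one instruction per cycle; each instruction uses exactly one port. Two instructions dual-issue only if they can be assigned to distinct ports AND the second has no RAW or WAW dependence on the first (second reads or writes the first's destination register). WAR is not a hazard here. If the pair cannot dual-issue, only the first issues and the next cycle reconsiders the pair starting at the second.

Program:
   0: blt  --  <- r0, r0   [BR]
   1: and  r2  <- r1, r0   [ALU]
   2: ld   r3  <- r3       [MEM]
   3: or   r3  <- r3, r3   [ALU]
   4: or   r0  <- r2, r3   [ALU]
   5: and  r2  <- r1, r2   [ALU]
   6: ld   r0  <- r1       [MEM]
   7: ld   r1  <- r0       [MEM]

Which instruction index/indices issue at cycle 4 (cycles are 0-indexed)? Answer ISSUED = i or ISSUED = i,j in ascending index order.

ISSUED = 6

[0] i0+i1  blt/and  -- 2-wide
[1] i2  ld  -- RAW+WAW r3
[2] i3  or  -- RAW r3
[3] i4+i5  or/and  -- 2-wide
[4] i6  ld  -- no-port MEM/MEM
[5] i7  ld  -- tail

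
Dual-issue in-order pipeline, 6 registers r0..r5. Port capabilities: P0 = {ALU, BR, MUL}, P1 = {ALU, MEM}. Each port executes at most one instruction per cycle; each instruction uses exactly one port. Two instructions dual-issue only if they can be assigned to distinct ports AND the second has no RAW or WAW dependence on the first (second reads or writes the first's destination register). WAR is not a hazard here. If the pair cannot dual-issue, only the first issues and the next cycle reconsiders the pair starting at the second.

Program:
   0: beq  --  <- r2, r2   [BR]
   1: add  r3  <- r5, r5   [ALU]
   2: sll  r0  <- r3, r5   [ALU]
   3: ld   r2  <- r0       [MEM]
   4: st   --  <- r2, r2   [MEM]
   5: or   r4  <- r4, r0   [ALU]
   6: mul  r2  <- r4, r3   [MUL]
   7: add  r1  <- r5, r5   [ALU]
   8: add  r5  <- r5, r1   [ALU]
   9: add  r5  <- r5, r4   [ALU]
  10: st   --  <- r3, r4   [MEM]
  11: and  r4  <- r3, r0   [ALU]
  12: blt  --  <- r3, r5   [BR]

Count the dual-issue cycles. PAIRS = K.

0. beq add @i0/i1  | 2-wide
1. sll @i2  | RAW r0
2. ld @i3  | no-port MEM/MEM
3. st or @i4/i5  | 2-wide
4. mul add @i6/i7  | 2-wide
5. add @i8  | RAW+WAW r5
6. add st @i9/i10  | 2-wide
7. and blt @i11/i12  | 2-wide

PAIRS = 5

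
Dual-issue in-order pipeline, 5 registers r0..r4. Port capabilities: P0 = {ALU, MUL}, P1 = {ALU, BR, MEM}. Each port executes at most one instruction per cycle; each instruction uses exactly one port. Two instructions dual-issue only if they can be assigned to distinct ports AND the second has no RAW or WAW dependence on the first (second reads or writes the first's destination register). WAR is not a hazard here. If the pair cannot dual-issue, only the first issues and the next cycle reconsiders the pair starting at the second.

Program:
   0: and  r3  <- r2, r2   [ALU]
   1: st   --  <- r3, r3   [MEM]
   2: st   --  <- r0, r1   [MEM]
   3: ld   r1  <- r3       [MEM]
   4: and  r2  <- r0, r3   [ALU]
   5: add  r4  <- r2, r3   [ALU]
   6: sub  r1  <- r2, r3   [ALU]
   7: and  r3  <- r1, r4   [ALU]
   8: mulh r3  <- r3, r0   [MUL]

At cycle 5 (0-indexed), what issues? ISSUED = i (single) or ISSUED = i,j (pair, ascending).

ISSUED = 7

t=0 i0:and ; RAW r3
t=1 i1:st ; no-port MEM/MEM
t=2 i2:st ; no-port MEM/MEM
t=3 i3/i4:ld/and ; dual
t=4 i5/i6:add/sub ; dual
t=5 i7:and ; RAW+WAW r3
t=6 i8:mulh ; tail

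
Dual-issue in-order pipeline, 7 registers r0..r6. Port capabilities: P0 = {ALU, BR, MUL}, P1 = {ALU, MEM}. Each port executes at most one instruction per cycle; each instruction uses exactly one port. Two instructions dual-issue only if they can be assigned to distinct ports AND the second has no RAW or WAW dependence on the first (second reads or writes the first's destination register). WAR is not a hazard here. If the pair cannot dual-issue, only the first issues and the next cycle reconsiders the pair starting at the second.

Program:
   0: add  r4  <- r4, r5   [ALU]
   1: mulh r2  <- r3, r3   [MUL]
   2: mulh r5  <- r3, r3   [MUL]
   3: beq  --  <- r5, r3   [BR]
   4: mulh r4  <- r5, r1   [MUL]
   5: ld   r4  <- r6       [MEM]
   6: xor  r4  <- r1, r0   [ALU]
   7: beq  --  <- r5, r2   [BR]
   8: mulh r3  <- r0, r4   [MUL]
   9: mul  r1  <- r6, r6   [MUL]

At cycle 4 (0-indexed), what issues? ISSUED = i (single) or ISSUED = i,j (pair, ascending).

c0: i0+i1 add/mulh  dual
c1: i2 mulh  no-port MUL/BR
c2: i3 beq  no-port BR/MUL
c3: i4 mulh  WAW r4
c4: i5 ld  WAW r4
c5: i6+i7 xor/beq  dual
c6: i8 mulh  no-port MUL/MUL
c7: i9 mul  tail

ISSUED = 5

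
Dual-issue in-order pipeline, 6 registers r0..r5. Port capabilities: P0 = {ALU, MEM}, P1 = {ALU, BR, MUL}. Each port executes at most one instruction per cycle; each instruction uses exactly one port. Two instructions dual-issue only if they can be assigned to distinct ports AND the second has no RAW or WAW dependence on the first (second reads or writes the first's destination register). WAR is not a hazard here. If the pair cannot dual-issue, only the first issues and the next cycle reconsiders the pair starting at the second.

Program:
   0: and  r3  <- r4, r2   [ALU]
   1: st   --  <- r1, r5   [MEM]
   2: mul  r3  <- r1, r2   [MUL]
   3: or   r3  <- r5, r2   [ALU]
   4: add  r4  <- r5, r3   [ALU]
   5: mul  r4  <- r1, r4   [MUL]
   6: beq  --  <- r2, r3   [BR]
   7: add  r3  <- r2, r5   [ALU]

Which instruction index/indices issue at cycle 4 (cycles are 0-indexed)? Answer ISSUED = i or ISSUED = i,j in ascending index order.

ISSUED = 5

  cy0 -> i0,i1 (and.ALU+st.MEM) 2-wide
  cy1 -> i2 (mul.MUL) WAW r3
  cy2 -> i3 (or.ALU) RAW r3
  cy3 -> i4 (add.ALU) RAW+WAW r4
  cy4 -> i5 (mul.MUL) no-port MUL/BR
  cy5 -> i6,i7 (beq.BR+add.ALU) 2-wide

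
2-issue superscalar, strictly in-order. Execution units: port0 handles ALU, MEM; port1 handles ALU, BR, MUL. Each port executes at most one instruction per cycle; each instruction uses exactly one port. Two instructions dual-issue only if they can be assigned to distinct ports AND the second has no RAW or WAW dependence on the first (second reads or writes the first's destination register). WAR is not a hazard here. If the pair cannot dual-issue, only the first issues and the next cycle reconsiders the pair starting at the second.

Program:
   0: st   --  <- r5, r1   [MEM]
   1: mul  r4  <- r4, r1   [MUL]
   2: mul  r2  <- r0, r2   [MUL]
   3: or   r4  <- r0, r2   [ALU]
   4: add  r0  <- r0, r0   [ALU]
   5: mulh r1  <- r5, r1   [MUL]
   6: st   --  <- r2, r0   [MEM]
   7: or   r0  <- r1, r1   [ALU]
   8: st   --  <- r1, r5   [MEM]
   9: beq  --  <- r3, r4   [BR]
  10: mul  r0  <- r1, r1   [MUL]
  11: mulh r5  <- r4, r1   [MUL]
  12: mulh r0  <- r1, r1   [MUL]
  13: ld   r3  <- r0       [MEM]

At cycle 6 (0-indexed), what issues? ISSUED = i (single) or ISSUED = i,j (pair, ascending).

ISSUED = 10

t=0 i0/i1:st mul ; 2-wide
t=1 i2:mul ; RAW r2
t=2 i3/i4:or add ; 2-wide
t=3 i5/i6:mulh st ; 2-wide
t=4 i7/i8:or st ; 2-wide
t=5 i9:beq ; no-port BR/MUL
t=6 i10:mul ; no-port MUL/MUL
t=7 i11:mulh ; no-port MUL/MUL
t=8 i12:mulh ; RAW r0
t=9 i13:ld ; tail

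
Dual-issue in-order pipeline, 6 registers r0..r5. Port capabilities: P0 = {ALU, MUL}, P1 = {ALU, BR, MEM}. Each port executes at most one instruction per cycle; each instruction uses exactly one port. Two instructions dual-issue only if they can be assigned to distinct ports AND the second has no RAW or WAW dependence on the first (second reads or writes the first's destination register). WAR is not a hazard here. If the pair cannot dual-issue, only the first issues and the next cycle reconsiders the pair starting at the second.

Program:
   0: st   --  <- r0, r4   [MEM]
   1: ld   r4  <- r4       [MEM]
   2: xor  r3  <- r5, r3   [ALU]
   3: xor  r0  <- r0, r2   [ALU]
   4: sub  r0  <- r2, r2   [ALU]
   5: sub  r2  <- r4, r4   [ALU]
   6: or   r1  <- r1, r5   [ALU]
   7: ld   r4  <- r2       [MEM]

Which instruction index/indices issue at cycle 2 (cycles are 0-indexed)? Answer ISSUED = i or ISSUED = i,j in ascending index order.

ISSUED = 3

0. st @i0  | no-port MEM/MEM
1. ld/xor @i1,i2  | 2-wide
2. xor @i3  | WAW r0
3. sub/sub @i4,i5  | 2-wide
4. or/ld @i6,i7  | 2-wide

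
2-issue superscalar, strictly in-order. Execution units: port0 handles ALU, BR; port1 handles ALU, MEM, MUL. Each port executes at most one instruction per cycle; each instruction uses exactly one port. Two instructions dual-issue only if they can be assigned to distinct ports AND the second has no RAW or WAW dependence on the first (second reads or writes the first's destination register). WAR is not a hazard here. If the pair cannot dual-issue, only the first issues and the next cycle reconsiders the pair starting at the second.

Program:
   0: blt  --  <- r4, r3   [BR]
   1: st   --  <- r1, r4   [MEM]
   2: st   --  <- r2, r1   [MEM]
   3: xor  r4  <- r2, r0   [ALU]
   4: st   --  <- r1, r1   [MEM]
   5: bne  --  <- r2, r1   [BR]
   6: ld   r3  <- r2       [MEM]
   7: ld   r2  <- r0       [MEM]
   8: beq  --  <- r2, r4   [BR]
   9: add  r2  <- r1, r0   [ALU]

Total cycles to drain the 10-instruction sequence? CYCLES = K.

  cy0 -> i0+i1 (blt.BR;st.MEM) 2-wide
  cy1 -> i2+i3 (st.MEM;xor.ALU) 2-wide
  cy2 -> i4+i5 (st.MEM;bne.BR) 2-wide
  cy3 -> i6 (ld.MEM) no-port MEM/MEM
  cy4 -> i7 (ld.MEM) RAW r2
  cy5 -> i8+i9 (beq.BR;add.ALU) 2-wide

CYCLES = 6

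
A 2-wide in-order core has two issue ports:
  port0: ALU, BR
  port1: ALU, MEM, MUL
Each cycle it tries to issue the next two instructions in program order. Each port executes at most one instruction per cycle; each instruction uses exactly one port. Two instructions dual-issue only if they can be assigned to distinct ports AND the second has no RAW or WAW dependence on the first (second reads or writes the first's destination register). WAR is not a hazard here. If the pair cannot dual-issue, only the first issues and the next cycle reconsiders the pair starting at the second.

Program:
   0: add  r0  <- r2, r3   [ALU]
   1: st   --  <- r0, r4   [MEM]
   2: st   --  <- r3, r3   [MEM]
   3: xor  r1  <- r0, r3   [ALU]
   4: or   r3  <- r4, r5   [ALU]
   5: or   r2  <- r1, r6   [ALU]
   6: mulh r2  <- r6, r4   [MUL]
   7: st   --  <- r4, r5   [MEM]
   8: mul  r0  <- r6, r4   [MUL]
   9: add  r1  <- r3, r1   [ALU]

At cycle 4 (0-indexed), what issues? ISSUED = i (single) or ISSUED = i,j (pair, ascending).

ISSUED = 6

c0: i0 add.ALU  RAW r0
c1: i1 st.MEM  no-port MEM/MEM
c2: i2&i3 st.MEM+xor.ALU  pair
c3: i4&i5 or.ALU+or.ALU  pair
c4: i6 mulh.MUL  no-port MUL/MEM
c5: i7 st.MEM  no-port MEM/MUL
c6: i8&i9 mul.MUL+add.ALU  pair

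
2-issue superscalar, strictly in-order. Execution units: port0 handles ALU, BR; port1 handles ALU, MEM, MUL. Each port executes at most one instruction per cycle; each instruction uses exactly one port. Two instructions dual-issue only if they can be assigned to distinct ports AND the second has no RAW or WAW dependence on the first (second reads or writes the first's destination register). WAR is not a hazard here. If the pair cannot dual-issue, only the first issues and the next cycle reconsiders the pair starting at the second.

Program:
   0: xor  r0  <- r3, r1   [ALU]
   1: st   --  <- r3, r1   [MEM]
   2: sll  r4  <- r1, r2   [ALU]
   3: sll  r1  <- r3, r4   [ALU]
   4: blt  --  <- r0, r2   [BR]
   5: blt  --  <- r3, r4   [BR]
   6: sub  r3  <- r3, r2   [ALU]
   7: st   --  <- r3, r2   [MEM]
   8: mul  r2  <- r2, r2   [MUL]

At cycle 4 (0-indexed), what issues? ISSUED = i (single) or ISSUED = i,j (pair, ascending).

#0 head=0: xor;st i0+i1 2-wide
#1 head=2: sll i2 RAW r4
#2 head=3: sll;blt i3+i4 2-wide
#3 head=5: blt;sub i5+i6 2-wide
#4 head=7: st i7 no-port MEM/MUL
#5 head=8: mul i8 tail

ISSUED = 7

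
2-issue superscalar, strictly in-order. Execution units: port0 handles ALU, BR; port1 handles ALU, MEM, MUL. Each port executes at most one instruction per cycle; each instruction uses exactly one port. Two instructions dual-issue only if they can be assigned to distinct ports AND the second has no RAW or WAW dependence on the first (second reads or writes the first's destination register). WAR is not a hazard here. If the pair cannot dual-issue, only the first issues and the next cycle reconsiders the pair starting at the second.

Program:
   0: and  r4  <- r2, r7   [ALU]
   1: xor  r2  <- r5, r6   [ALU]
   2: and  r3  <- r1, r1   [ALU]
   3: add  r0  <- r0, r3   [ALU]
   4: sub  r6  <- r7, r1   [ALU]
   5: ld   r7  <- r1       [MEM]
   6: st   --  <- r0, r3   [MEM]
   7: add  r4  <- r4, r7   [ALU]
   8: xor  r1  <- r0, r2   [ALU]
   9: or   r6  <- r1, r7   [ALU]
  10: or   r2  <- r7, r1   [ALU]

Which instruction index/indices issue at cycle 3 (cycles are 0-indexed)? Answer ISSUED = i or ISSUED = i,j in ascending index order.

c0: i0,i1 and;xor  pair
c1: i2 and  RAW r3
c2: i3,i4 add;sub  pair
c3: i5 ld  no-port MEM/MEM
c4: i6,i7 st;add  pair
c5: i8 xor  RAW r1
c6: i9,i10 or;or  pair

ISSUED = 5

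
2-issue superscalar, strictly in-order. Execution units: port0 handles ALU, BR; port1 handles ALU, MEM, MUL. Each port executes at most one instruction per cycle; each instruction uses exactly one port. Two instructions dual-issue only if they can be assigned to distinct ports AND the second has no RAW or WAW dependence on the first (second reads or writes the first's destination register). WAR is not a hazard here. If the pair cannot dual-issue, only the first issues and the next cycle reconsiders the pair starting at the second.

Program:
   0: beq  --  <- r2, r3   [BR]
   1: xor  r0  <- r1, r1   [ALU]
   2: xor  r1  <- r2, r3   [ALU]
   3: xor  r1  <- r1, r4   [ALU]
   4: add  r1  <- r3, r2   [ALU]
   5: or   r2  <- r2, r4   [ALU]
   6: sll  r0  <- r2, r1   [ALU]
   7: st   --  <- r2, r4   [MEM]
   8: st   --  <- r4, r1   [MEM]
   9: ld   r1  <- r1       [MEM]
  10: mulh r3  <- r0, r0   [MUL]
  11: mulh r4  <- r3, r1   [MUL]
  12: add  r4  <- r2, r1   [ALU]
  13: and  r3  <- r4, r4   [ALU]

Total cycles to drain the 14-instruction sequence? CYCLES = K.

  cy0 -> i0&i1 (beq.BR+xor.ALU) 2-wide
  cy1 -> i2 (xor.ALU) RAW+WAW r1
  cy2 -> i3 (xor.ALU) WAW r1
  cy3 -> i4&i5 (add.ALU+or.ALU) 2-wide
  cy4 -> i6&i7 (sll.ALU+st.MEM) 2-wide
  cy5 -> i8 (st.MEM) no-port MEM/MEM
  cy6 -> i9 (ld.MEM) no-port MEM/MUL
  cy7 -> i10 (mulh.MUL) no-port MUL/MUL
  cy8 -> i11 (mulh.MUL) WAW r4
  cy9 -> i12 (add.ALU) RAW r4
  cy10 -> i13 (and.ALU) tail

CYCLES = 11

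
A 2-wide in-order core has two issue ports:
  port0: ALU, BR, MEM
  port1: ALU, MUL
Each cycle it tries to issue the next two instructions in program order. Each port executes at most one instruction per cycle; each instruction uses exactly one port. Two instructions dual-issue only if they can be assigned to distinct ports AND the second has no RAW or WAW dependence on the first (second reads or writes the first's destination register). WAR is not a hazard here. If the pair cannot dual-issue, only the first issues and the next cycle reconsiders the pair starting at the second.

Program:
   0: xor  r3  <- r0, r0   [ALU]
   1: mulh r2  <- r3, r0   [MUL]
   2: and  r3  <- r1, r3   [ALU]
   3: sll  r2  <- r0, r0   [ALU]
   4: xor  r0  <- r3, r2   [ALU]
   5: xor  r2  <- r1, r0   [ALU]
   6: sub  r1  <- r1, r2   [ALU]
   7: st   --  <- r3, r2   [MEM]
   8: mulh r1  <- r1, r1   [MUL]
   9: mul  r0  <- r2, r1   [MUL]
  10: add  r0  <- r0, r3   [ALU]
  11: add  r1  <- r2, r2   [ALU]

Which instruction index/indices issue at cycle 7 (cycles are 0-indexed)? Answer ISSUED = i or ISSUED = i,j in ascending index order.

ISSUED = 9

[0] i0  xor  -- RAW r3
[1] i1/i2  mulh;and  -- dual
[2] i3  sll  -- RAW r2
[3] i4  xor  -- RAW r0
[4] i5  xor  -- RAW r2
[5] i6/i7  sub;st  -- dual
[6] i8  mulh  -- no-port MUL/MUL
[7] i9  mul  -- RAW+WAW r0
[8] i10/i11  add;add  -- dual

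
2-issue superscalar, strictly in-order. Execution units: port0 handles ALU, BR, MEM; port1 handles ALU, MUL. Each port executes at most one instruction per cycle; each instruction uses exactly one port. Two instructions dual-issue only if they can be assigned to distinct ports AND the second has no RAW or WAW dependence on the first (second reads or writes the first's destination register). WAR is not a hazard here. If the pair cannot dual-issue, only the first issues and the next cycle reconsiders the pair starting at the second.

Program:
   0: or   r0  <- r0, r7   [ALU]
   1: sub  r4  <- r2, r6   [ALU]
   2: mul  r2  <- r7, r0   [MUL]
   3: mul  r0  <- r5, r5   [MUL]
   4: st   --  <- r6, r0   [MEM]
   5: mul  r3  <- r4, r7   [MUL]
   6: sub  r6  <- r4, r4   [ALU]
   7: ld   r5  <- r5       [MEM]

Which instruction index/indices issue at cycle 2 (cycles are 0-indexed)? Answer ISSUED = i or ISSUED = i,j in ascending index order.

ISSUED = 3

  cy0 -> i0,i1 (or+sub) pair
  cy1 -> i2 (mul) no-port MUL/MUL
  cy2 -> i3 (mul) RAW r0
  cy3 -> i4,i5 (st+mul) pair
  cy4 -> i6,i7 (sub+ld) pair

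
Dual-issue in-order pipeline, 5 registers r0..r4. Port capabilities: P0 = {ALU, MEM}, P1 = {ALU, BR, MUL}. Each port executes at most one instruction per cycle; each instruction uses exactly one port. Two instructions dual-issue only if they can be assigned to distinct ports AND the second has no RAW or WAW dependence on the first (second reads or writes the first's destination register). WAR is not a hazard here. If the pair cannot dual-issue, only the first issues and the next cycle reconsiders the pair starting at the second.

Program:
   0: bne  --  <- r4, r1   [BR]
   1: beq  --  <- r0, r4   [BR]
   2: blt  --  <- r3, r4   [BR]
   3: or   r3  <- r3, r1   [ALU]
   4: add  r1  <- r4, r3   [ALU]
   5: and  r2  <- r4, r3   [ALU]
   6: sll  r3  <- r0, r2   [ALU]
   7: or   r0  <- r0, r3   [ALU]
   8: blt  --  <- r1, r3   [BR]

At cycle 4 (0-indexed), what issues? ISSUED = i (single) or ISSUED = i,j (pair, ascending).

  cy0 -> i0 (bne) no-port BR/BR
  cy1 -> i1 (beq) no-port BR/BR
  cy2 -> i2&i3 (blt+or) 2-wide
  cy3 -> i4&i5 (add+and) 2-wide
  cy4 -> i6 (sll) RAW r3
  cy5 -> i7&i8 (or+blt) 2-wide

ISSUED = 6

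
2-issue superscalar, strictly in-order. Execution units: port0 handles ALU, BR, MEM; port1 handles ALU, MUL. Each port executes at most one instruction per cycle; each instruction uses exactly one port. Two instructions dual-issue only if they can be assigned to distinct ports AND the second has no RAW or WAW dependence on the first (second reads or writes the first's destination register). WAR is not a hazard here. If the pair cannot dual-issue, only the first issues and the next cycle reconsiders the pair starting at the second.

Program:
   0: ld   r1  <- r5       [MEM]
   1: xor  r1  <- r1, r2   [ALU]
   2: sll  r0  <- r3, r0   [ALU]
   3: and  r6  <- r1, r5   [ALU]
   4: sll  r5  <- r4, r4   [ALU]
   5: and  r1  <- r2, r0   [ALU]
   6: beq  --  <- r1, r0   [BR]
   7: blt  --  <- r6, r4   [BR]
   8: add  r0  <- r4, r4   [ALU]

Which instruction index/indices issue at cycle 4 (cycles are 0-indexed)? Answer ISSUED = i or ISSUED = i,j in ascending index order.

ISSUED = 6

t=0 i0:ld.MEM ; RAW+WAW r1
t=1 i1,i2:xor.ALU/sll.ALU ; 2-wide
t=2 i3,i4:and.ALU/sll.ALU ; 2-wide
t=3 i5:and.ALU ; RAW r1
t=4 i6:beq.BR ; no-port BR/BR
t=5 i7,i8:blt.BR/add.ALU ; 2-wide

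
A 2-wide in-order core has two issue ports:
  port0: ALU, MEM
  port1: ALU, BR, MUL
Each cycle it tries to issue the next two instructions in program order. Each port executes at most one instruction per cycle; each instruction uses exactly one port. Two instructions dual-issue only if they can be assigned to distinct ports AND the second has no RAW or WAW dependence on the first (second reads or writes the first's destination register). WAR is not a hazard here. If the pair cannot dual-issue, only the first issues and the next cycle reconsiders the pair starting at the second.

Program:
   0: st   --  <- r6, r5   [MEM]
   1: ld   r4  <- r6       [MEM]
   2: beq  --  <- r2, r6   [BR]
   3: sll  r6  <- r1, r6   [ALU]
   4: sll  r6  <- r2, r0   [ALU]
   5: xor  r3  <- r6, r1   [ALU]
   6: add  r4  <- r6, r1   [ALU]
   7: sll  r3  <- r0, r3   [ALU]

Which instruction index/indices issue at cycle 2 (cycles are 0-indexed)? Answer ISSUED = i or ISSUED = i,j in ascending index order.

ISSUED = 3

#0 head=0: st i0 no-port MEM/MEM
#1 head=1: ld/beq i1+i2 pair
#2 head=3: sll i3 WAW r6
#3 head=4: sll i4 RAW r6
#4 head=5: xor/add i5+i6 pair
#5 head=7: sll i7 tail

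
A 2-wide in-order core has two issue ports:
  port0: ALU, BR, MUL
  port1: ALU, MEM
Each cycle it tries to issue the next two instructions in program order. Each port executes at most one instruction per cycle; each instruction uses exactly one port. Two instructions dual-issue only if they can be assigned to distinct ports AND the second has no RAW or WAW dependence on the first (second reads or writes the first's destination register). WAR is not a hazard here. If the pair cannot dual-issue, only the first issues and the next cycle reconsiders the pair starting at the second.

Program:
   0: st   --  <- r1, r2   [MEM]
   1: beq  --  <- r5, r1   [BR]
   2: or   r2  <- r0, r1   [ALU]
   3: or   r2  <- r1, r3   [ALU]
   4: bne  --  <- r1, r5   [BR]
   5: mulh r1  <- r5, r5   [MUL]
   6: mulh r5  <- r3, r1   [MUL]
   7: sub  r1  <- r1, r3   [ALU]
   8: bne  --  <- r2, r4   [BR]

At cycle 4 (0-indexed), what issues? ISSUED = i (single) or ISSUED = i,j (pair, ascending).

ISSUED = 6,7

t=0 i0/i1:st beq ; pair
t=1 i2:or ; WAW r2
t=2 i3/i4:or bne ; pair
t=3 i5:mulh ; no-port MUL/MUL
t=4 i6/i7:mulh sub ; pair
t=5 i8:bne ; tail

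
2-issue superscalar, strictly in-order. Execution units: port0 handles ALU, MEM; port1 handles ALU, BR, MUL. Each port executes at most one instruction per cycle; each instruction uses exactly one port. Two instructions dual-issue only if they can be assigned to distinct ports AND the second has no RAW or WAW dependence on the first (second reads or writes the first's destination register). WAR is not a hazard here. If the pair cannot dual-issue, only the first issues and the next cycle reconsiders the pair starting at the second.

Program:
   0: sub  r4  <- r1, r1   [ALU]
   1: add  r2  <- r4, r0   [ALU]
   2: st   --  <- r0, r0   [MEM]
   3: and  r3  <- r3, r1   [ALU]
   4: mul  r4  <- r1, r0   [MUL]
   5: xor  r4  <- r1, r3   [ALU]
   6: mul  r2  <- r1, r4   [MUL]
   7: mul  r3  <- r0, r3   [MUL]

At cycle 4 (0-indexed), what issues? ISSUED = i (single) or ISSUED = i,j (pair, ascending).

ISSUED = 6

0. sub.ALU @i0  | RAW r4
1. add.ALU+st.MEM @i1,i2  | 2-wide
2. and.ALU+mul.MUL @i3,i4  | 2-wide
3. xor.ALU @i5  | RAW r4
4. mul.MUL @i6  | no-port MUL/MUL
5. mul.MUL @i7  | tail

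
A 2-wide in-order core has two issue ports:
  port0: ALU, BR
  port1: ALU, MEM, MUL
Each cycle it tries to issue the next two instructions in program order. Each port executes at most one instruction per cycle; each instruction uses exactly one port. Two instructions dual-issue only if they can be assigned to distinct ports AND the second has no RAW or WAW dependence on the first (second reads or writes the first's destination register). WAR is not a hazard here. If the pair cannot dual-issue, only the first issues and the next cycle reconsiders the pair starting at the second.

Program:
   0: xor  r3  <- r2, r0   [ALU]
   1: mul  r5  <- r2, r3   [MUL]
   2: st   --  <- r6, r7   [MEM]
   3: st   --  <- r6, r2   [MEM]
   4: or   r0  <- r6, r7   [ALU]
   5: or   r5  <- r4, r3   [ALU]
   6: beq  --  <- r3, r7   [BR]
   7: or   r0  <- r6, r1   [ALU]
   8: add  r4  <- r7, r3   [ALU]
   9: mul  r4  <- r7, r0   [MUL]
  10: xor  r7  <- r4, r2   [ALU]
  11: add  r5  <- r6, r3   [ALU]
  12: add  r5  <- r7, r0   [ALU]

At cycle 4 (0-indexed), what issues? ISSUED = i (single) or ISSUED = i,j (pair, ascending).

#0 head=0: xor i0 RAW r3
#1 head=1: mul i1 no-port MUL/MEM
#2 head=2: st i2 no-port MEM/MEM
#3 head=3: st/or i3/i4 2-wide
#4 head=5: or/beq i5/i6 2-wide
#5 head=7: or/add i7/i8 2-wide
#6 head=9: mul i9 RAW r4
#7 head=10: xor/add i10/i11 2-wide
#8 head=12: add i12 tail

ISSUED = 5,6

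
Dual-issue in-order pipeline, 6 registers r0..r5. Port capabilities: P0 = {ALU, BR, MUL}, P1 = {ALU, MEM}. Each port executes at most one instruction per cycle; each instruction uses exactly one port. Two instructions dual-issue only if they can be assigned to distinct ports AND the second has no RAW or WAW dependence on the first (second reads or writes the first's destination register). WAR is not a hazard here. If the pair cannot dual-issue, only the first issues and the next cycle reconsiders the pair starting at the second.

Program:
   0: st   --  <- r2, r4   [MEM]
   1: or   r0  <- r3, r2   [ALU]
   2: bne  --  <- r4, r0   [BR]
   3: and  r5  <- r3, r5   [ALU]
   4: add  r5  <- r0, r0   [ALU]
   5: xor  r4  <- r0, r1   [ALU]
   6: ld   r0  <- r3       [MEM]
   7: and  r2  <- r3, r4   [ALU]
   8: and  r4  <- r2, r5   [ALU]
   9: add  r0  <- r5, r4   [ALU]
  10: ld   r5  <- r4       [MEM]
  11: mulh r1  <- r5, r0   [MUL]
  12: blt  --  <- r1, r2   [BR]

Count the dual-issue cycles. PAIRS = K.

PAIRS = 5

t=0 i0/i1:st.MEM/or.ALU ; pair
t=1 i2/i3:bne.BR/and.ALU ; pair
t=2 i4/i5:add.ALU/xor.ALU ; pair
t=3 i6/i7:ld.MEM/and.ALU ; pair
t=4 i8:and.ALU ; RAW r4
t=5 i9/i10:add.ALU/ld.MEM ; pair
t=6 i11:mulh.MUL ; no-port MUL/BR
t=7 i12:blt.BR ; tail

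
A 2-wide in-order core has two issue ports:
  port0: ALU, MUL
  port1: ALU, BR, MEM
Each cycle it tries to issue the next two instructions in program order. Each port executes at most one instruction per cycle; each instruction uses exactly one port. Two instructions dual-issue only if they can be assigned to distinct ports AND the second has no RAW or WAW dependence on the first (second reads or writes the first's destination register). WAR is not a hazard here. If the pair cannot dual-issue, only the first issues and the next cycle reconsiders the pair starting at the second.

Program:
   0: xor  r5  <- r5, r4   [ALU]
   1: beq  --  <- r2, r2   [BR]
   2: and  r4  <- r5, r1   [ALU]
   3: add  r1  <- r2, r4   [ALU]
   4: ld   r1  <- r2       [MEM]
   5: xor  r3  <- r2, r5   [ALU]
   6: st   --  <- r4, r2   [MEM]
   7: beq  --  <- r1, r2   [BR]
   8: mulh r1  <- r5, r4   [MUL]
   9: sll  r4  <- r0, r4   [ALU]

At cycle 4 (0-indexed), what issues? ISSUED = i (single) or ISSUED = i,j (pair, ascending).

ISSUED = 6

#0 head=0: xor.ALU;beq.BR i0&i1 2-wide
#1 head=2: and.ALU i2 RAW r4
#2 head=3: add.ALU i3 WAW r1
#3 head=4: ld.MEM;xor.ALU i4&i5 2-wide
#4 head=6: st.MEM i6 no-port MEM/BR
#5 head=7: beq.BR;mulh.MUL i7&i8 2-wide
#6 head=9: sll.ALU i9 tail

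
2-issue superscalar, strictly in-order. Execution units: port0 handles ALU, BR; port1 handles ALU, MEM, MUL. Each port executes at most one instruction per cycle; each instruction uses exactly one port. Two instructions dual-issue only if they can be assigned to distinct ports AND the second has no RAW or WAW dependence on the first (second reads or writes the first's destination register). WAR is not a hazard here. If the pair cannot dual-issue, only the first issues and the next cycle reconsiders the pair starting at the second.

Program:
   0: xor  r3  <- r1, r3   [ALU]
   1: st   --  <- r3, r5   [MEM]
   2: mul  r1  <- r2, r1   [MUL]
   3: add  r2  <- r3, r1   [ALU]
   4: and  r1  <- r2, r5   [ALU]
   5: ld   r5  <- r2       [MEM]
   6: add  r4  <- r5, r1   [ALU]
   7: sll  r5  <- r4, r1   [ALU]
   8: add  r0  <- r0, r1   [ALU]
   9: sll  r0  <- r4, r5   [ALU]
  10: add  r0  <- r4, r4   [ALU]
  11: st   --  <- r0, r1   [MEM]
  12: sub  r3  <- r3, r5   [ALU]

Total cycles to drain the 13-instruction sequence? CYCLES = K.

CYCLES = 10

c0: i0 xor.ALU  RAW r3
c1: i1 st.MEM  no-port MEM/MUL
c2: i2 mul.MUL  RAW r1
c3: i3 add.ALU  RAW r2
c4: i4+i5 and.ALU+ld.MEM  pair
c5: i6 add.ALU  RAW r4
c6: i7+i8 sll.ALU+add.ALU  pair
c7: i9 sll.ALU  WAW r0
c8: i10 add.ALU  RAW r0
c9: i11+i12 st.MEM+sub.ALU  pair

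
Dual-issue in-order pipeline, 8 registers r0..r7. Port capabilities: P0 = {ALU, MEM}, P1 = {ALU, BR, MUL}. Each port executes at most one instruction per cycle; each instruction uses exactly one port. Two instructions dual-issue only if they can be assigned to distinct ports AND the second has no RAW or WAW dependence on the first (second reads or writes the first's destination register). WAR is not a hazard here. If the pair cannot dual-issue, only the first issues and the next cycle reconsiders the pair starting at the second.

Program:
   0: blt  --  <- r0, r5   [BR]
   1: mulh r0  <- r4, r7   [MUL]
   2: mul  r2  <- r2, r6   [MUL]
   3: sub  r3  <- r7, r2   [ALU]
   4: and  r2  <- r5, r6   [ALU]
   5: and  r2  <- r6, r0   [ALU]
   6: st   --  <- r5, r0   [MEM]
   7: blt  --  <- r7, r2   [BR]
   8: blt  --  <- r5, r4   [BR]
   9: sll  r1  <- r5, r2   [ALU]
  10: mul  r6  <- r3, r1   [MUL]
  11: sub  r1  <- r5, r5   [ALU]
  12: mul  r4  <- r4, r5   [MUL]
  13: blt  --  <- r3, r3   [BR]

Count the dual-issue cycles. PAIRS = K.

PAIRS = 4

[0] i0  blt.BR  -- no-port BR/MUL
[1] i1  mulh.MUL  -- no-port MUL/MUL
[2] i2  mul.MUL  -- RAW r2
[3] i3,i4  sub.ALU/and.ALU  -- pair
[4] i5,i6  and.ALU/st.MEM  -- pair
[5] i7  blt.BR  -- no-port BR/BR
[6] i8,i9  blt.BR/sll.ALU  -- pair
[7] i10,i11  mul.MUL/sub.ALU  -- pair
[8] i12  mul.MUL  -- no-port MUL/BR
[9] i13  blt.BR  -- tail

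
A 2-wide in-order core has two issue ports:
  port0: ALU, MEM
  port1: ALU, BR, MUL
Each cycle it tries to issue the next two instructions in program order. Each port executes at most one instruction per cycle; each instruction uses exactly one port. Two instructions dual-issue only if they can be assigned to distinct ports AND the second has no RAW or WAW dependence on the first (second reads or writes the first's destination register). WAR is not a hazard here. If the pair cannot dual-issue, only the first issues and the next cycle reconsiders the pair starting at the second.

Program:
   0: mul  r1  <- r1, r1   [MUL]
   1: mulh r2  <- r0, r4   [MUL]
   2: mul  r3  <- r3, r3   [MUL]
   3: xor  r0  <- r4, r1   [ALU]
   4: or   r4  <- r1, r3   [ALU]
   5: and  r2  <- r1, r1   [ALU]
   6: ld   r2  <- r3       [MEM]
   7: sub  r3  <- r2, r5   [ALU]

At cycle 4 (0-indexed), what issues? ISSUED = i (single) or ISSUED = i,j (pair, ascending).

c0: i0 mul  no-port MUL/MUL
c1: i1 mulh  no-port MUL/MUL
c2: i2+i3 mul;xor  pair
c3: i4+i5 or;and  pair
c4: i6 ld  RAW r2
c5: i7 sub  tail

ISSUED = 6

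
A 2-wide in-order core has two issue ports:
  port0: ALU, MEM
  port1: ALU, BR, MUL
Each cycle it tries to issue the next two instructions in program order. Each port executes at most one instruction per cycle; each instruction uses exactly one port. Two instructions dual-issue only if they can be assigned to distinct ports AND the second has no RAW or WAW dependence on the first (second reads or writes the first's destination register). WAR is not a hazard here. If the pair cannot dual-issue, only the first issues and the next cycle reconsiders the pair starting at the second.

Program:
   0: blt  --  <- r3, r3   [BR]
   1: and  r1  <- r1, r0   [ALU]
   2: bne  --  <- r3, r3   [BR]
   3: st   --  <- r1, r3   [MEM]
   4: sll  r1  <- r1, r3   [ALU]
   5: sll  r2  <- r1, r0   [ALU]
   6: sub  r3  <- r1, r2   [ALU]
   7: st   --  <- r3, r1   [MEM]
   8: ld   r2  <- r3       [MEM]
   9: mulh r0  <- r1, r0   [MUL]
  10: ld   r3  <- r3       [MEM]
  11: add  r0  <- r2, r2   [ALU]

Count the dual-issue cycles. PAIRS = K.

  cy0 -> i0/i1 (blt.BR+and.ALU) dual
  cy1 -> i2/i3 (bne.BR+st.MEM) dual
  cy2 -> i4 (sll.ALU) RAW r1
  cy3 -> i5 (sll.ALU) RAW r2
  cy4 -> i6 (sub.ALU) RAW r3
  cy5 -> i7 (st.MEM) no-port MEM/MEM
  cy6 -> i8/i9 (ld.MEM+mulh.MUL) dual
  cy7 -> i10/i11 (ld.MEM+add.ALU) dual

PAIRS = 4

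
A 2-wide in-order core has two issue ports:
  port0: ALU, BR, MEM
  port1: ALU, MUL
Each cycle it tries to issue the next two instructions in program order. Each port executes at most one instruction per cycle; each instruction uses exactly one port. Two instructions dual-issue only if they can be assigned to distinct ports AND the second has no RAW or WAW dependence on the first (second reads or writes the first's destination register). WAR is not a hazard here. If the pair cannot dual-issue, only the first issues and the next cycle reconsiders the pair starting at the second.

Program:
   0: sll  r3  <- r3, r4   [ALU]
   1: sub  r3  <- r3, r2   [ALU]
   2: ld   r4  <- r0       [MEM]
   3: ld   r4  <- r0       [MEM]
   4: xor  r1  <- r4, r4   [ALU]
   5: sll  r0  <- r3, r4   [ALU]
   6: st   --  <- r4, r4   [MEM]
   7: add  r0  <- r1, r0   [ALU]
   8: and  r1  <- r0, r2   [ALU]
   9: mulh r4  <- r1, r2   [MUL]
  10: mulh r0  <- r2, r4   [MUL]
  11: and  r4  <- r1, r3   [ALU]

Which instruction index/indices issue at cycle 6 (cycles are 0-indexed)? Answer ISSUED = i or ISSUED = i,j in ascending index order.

ISSUED = 9

0. sll @i0  | RAW+WAW r3
1. sub;ld @i1,i2  | dual
2. ld @i3  | RAW r4
3. xor;sll @i4,i5  | dual
4. st;add @i6,i7  | dual
5. and @i8  | RAW r1
6. mulh @i9  | no-port MUL/MUL
7. mulh;and @i10,i11  | dual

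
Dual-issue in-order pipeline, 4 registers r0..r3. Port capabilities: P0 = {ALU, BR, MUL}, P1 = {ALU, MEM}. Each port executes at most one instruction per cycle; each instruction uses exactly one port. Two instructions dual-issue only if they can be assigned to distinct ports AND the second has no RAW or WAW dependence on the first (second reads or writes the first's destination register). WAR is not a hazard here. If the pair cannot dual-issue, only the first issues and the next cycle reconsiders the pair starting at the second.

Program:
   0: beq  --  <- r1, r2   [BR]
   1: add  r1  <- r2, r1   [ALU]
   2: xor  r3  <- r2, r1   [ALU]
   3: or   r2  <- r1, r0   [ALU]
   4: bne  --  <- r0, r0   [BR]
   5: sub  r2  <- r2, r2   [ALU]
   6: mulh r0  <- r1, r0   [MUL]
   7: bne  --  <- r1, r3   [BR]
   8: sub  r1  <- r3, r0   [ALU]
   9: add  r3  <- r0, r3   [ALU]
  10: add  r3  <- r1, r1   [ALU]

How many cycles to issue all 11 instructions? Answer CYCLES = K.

CYCLES = 7

t=0 i0&i1:beq+add ; dual
t=1 i2&i3:xor+or ; dual
t=2 i4&i5:bne+sub ; dual
t=3 i6:mulh ; no-port MUL/BR
t=4 i7&i8:bne+sub ; dual
t=5 i9:add ; WAW r3
t=6 i10:add ; tail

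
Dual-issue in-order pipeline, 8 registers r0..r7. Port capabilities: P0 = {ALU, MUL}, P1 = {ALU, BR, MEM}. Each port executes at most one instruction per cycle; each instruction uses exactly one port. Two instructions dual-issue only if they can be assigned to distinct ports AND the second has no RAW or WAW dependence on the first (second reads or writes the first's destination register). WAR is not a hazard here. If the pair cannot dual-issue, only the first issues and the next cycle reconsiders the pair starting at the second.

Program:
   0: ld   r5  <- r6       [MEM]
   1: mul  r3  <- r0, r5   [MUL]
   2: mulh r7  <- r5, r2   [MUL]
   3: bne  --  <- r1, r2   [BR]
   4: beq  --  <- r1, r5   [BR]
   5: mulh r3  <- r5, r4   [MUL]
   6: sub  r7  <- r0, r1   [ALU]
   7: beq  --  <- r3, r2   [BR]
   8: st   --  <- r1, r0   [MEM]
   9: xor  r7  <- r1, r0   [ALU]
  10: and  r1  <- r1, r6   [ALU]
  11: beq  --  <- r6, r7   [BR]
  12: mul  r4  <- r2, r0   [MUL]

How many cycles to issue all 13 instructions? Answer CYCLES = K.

c0: i0 ld.MEM  RAW r5
c1: i1 mul.MUL  no-port MUL/MUL
c2: i2&i3 mulh.MUL bne.BR  dual
c3: i4&i5 beq.BR mulh.MUL  dual
c4: i6&i7 sub.ALU beq.BR  dual
c5: i8&i9 st.MEM xor.ALU  dual
c6: i10&i11 and.ALU beq.BR  dual
c7: i12 mul.MUL  tail

CYCLES = 8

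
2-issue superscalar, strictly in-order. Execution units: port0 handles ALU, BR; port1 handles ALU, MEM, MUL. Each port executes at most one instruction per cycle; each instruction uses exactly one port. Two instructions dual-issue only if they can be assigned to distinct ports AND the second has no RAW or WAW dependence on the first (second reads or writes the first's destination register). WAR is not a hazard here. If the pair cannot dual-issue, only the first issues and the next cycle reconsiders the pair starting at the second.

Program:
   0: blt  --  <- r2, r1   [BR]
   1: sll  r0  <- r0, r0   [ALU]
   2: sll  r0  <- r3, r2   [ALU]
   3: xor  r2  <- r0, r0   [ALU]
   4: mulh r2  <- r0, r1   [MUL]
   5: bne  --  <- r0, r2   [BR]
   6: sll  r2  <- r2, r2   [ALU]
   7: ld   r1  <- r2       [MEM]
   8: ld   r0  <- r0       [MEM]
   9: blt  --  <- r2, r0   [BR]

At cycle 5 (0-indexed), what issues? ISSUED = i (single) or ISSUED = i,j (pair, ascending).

0. blt+sll @i0&i1  | dual
1. sll @i2  | RAW r0
2. xor @i3  | WAW r2
3. mulh @i4  | RAW r2
4. bne+sll @i5&i6  | dual
5. ld @i7  | no-port MEM/MEM
6. ld @i8  | RAW r0
7. blt @i9  | tail

ISSUED = 7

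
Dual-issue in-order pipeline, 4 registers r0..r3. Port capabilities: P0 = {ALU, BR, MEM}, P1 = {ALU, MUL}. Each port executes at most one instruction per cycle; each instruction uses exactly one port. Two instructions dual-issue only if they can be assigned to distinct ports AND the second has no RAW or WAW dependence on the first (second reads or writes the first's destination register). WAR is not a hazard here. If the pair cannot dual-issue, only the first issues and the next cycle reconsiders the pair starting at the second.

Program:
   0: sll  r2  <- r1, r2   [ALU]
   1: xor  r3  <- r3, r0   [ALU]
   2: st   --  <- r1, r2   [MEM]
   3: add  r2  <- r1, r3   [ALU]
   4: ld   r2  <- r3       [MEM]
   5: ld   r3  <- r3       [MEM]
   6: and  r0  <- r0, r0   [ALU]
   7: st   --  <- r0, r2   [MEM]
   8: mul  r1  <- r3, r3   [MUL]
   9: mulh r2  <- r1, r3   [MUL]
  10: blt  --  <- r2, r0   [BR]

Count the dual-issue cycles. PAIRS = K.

PAIRS = 4

  cy0 -> i0&i1 (sll.ALU/xor.ALU) pair
  cy1 -> i2&i3 (st.MEM/add.ALU) pair
  cy2 -> i4 (ld.MEM) no-port MEM/MEM
  cy3 -> i5&i6 (ld.MEM/and.ALU) pair
  cy4 -> i7&i8 (st.MEM/mul.MUL) pair
  cy5 -> i9 (mulh.MUL) RAW r2
  cy6 -> i10 (blt.BR) tail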